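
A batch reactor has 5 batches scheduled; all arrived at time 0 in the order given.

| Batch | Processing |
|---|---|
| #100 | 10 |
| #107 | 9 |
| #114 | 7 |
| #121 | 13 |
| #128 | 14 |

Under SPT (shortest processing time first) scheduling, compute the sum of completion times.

SPT (increasing processing time): #114 #107 #100 #121 #128.
#114: 0→7
#107: 7→16
#100: 16→26
#121: 26→39
#128: 39→53
Sum = 7+16+26+39+53 = 141.

141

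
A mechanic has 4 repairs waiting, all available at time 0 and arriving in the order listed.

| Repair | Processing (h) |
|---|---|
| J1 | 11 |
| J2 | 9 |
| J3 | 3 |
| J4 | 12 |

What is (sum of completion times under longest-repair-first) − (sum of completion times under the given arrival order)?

LPT (decreasing processing time): J4 J1 J2 J3.
J4: 0→12
J1: 12→23
J2: 23→32
J3: 32→35
Sum = 12+23+32+35 = 102.
FIFO (arrival order): J1 J2 J3 J4.
J1: 0→11
J2: 11→20
J3: 20→23
J4: 23→35
Sum = 11+20+23+35 = 89.
Difference = 102 − 89 = 13.

13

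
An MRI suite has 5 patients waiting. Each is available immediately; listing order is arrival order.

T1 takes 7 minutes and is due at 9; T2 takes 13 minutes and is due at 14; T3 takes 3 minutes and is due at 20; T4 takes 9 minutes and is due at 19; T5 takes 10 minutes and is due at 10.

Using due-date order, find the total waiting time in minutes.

EDD (increasing due date): T1 T5 T2 T4 T3.
T1: waits 0, runs 0→7
T5: waits 7, runs 7→17
T2: waits 17, runs 17→30
T4: waits 30, runs 30→39
T3: waits 39, runs 39→42
Sum = 0+7+17+30+39 = 93.

93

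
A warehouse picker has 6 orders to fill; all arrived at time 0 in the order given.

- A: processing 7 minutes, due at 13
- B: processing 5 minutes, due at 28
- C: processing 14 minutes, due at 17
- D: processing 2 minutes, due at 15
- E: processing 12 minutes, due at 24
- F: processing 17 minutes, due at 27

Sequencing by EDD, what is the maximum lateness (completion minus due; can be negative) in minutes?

EDD (increasing due date): A D C E F B.
A: 0→7, due 13, lateness -6
D: 7→9, due 15, lateness -6
C: 9→23, due 17, lateness 6
E: 23→35, due 24, lateness 11
F: 35→52, due 27, lateness 25
B: 52→57, due 28, lateness 29
Maximum = 29.

29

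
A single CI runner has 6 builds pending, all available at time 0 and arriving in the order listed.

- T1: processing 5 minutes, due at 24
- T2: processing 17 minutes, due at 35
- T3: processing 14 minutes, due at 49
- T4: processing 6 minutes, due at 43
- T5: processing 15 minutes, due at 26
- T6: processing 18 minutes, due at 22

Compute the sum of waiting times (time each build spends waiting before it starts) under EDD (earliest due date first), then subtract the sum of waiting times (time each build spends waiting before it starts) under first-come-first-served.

EDD (increasing due date): T6 T1 T5 T2 T4 T3.
T6: waits 0, runs 0→18
T1: waits 18, runs 18→23
T5: waits 23, runs 23→38
T2: waits 38, runs 38→55
T4: waits 55, runs 55→61
T3: waits 61, runs 61→75
Sum = 0+18+23+38+55+61 = 195.
FIFO (arrival order): T1 T2 T3 T4 T5 T6.
T1: waits 0, runs 0→5
T2: waits 5, runs 5→22
T3: waits 22, runs 22→36
T4: waits 36, runs 36→42
T5: waits 42, runs 42→57
T6: waits 57, runs 57→75
Sum = 0+5+22+36+42+57 = 162.
Difference = 195 − 162 = 33.

33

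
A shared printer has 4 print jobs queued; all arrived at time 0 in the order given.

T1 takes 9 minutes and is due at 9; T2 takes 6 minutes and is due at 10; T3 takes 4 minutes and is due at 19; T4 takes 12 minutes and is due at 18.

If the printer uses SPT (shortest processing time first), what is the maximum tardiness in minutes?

13

SPT (increasing processing time): T3 T2 T1 T4.
T3: 0→4, due 19, tardiness 0
T2: 4→10, due 10, tardiness 0
T1: 10→19, due 9, tardiness 10
T4: 19→31, due 18, tardiness 13
Maximum = 13.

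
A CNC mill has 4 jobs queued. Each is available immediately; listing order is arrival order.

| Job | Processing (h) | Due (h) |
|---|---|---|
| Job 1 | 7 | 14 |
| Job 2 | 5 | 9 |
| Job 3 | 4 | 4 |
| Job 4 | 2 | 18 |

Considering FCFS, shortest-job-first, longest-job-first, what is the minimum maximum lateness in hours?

4

FIFO (arrival order): Job 1 Job 2 Job 3 Job 4.
Job 1: 0→7, due 14, lateness -7
Job 2: 7→12, due 9, lateness 3
Job 3: 12→16, due 4, lateness 12
Job 4: 16→18, due 18, lateness 0
Maximum = 12.
SPT (increasing processing time): Job 4 Job 3 Job 2 Job 1.
Job 4: 0→2, due 18, lateness -16
Job 3: 2→6, due 4, lateness 2
Job 2: 6→11, due 9, lateness 2
Job 1: 11→18, due 14, lateness 4
Maximum = 4.
LPT (decreasing processing time): Job 1 Job 2 Job 3 Job 4.
Job 1: 0→7, due 14, lateness -7
Job 2: 7→12, due 9, lateness 3
Job 3: 12→16, due 4, lateness 12
Job 4: 16→18, due 18, lateness 0
Maximum = 12.
FIFO 12, SPT 4, LPT 12 → minimum 4.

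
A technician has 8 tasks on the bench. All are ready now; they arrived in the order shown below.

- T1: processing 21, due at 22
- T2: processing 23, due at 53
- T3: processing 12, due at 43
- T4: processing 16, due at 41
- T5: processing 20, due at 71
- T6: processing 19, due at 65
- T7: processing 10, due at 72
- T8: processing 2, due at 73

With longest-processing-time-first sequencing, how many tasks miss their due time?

LPT (decreasing processing time): T2 T1 T5 T6 T4 T3 T7 T8.
T2: 0→23, due 53, tardiness 0
T1: 23→44, due 22, tardiness 22
T5: 44→64, due 71, tardiness 0
T6: 64→83, due 65, tardiness 18
T4: 83→99, due 41, tardiness 58
T3: 99→111, due 43, tardiness 68
T7: 111→121, due 72, tardiness 49
T8: 121→123, due 73, tardiness 50
Late tasks: 6.

6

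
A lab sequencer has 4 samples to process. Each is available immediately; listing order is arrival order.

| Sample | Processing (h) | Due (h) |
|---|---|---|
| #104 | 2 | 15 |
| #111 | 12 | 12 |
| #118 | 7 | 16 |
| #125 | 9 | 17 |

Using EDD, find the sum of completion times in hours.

77

EDD (increasing due date): #111 #104 #118 #125.
#111: 0→12
#104: 12→14
#118: 14→21
#125: 21→30
Sum = 12+14+21+30 = 77.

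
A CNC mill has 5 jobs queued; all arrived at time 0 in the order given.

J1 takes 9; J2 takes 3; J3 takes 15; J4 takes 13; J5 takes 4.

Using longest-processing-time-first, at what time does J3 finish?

15

LPT (decreasing processing time): J3 J4 J1 J5 J2.
J3: 0→15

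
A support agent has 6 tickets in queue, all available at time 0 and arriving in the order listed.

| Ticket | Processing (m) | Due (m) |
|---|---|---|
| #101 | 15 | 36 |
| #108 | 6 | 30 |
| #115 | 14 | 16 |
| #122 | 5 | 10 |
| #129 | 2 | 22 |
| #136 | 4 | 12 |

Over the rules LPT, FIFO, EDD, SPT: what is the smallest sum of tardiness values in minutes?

21

LPT (decreasing processing time): #101 #115 #108 #122 #136 #129.
#101: 0→15, due 36, tardiness 0
#115: 15→29, due 16, tardiness 13
#108: 29→35, due 30, tardiness 5
#122: 35→40, due 10, tardiness 30
#136: 40→44, due 12, tardiness 32
#129: 44→46, due 22, tardiness 24
Sum = 0+13+5+30+32+24 = 104.
FIFO (arrival order): #101 #108 #115 #122 #129 #136.
#101: 0→15, due 36, tardiness 0
#108: 15→21, due 30, tardiness 0
#115: 21→35, due 16, tardiness 19
#122: 35→40, due 10, tardiness 30
#129: 40→42, due 22, tardiness 20
#136: 42→46, due 12, tardiness 34
Sum = 0+0+19+30+20+34 = 103.
EDD (increasing due date): #122 #136 #115 #129 #108 #101.
#122: 0→5, due 10, tardiness 0
#136: 5→9, due 12, tardiness 0
#115: 9→23, due 16, tardiness 7
#129: 23→25, due 22, tardiness 3
#108: 25→31, due 30, tardiness 1
#101: 31→46, due 36, tardiness 10
Sum = 0+0+7+3+1+10 = 21.
SPT (increasing processing time): #129 #136 #122 #108 #115 #101.
#129: 0→2, due 22, tardiness 0
#136: 2→6, due 12, tardiness 0
#122: 6→11, due 10, tardiness 1
#108: 11→17, due 30, tardiness 0
#115: 17→31, due 16, tardiness 15
#101: 31→46, due 36, tardiness 10
Sum = 0+0+1+0+15+10 = 26.
LPT 104, FIFO 103, EDD 21, SPT 26 → minimum 21.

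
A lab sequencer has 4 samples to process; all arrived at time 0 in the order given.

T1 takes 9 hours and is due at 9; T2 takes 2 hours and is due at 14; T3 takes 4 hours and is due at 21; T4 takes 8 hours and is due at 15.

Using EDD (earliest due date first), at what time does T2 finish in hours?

EDD (increasing due date): T1 T2 T4 T3.
T1: 0→9
T2: 9→11

11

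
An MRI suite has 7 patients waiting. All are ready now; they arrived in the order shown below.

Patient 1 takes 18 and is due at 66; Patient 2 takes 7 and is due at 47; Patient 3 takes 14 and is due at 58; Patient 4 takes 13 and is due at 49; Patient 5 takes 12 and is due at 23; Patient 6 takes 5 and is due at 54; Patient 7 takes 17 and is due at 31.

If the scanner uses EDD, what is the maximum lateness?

20

EDD (increasing due date): Patient 5 Patient 7 Patient 2 Patient 4 Patient 6 Patient 3 Patient 1.
Patient 5: 0→12, due 23, lateness -11
Patient 7: 12→29, due 31, lateness -2
Patient 2: 29→36, due 47, lateness -11
Patient 4: 36→49, due 49, lateness 0
Patient 6: 49→54, due 54, lateness 0
Patient 3: 54→68, due 58, lateness 10
Patient 1: 68→86, due 66, lateness 20
Maximum = 20.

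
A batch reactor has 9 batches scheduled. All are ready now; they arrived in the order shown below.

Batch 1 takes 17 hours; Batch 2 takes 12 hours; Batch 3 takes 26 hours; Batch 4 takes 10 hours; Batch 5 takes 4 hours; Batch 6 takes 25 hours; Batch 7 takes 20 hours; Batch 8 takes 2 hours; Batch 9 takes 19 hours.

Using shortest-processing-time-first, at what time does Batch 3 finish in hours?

SPT (increasing processing time): Batch 8 Batch 5 Batch 4 Batch 2 Batch 1 Batch 9 Batch 7 Batch 6 Batch 3.
Batch 8: 0→2
Batch 5: 2→6
Batch 4: 6→16
Batch 2: 16→28
Batch 1: 28→45
Batch 9: 45→64
Batch 7: 64→84
Batch 6: 84→109
Batch 3: 109→135

135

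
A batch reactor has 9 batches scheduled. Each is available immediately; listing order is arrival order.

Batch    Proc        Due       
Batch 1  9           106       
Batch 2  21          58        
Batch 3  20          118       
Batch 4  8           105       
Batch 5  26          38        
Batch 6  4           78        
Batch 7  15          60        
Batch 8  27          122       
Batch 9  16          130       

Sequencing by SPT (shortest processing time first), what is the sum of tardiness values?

140

SPT (increasing processing time): Batch 6 Batch 4 Batch 1 Batch 7 Batch 9 Batch 3 Batch 2 Batch 5 Batch 8.
Batch 6: 0→4, due 78, tardiness 0
Batch 4: 4→12, due 105, tardiness 0
Batch 1: 12→21, due 106, tardiness 0
Batch 7: 21→36, due 60, tardiness 0
Batch 9: 36→52, due 130, tardiness 0
Batch 3: 52→72, due 118, tardiness 0
Batch 2: 72→93, due 58, tardiness 35
Batch 5: 93→119, due 38, tardiness 81
Batch 8: 119→146, due 122, tardiness 24
Sum = 0+0+0+0+0+0+35+81+24 = 140.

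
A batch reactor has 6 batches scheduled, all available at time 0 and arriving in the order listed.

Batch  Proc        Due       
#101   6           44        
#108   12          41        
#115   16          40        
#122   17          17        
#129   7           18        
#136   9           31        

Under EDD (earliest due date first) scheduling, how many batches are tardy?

5

EDD (increasing due date): #122 #129 #136 #115 #108 #101.
#122: 0→17, due 17, tardiness 0
#129: 17→24, due 18, tardiness 6
#136: 24→33, due 31, tardiness 2
#115: 33→49, due 40, tardiness 9
#108: 49→61, due 41, tardiness 20
#101: 61→67, due 44, tardiness 23
Late batches: 5.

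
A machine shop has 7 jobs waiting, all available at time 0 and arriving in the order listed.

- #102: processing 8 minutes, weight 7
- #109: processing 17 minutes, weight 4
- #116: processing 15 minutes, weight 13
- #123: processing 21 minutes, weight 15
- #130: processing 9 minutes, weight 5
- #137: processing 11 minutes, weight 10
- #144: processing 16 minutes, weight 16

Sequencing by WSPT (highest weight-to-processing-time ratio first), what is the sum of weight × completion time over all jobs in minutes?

WSPT (decreasing weight/processing-time ratio): #144 #137 #102 #116 #123 #130 #109.
#144: finishes 16, weight 16, w·C = 256
#137: finishes 27, weight 10, w·C = 270
#102: finishes 35, weight 7, w·C = 245
#116: finishes 50, weight 13, w·C = 650
#123: finishes 71, weight 15, w·C = 1065
#130: finishes 80, weight 5, w·C = 400
#109: finishes 97, weight 4, w·C = 388
Sum = 256+270+245+650+1065+400+388 = 3274.

3274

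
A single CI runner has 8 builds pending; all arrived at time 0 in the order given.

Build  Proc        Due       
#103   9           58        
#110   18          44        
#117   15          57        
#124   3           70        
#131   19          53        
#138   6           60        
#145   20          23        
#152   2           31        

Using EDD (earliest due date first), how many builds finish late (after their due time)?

EDD (increasing due date): #145 #152 #110 #131 #117 #103 #138 #124.
#145: 0→20, due 23, tardiness 0
#152: 20→22, due 31, tardiness 0
#110: 22→40, due 44, tardiness 0
#131: 40→59, due 53, tardiness 6
#117: 59→74, due 57, tardiness 17
#103: 74→83, due 58, tardiness 25
#138: 83→89, due 60, tardiness 29
#124: 89→92, due 70, tardiness 22
Late builds: 5.

5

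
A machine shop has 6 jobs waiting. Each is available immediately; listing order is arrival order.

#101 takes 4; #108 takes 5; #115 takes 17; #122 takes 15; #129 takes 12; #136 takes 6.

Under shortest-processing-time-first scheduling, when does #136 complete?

SPT (increasing processing time): #101 #108 #136 #129 #122 #115.
#101: 0→4
#108: 4→9
#136: 9→15

15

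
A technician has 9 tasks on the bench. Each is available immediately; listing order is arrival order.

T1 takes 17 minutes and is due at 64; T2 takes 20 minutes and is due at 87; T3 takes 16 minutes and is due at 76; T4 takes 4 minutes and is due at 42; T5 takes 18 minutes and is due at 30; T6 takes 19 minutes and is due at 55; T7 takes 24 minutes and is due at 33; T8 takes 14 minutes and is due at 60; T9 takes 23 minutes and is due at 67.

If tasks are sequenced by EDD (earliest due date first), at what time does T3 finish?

EDD (increasing due date): T5 T7 T4 T6 T8 T1 T9 T3 T2.
T5: 0→18
T7: 18→42
T4: 42→46
T6: 46→65
T8: 65→79
T1: 79→96
T9: 96→119
T3: 119→135

135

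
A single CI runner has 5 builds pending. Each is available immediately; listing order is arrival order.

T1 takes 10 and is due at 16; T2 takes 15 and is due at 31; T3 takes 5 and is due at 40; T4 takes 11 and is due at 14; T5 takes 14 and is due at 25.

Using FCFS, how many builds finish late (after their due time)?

2

FIFO (arrival order): T1 T2 T3 T4 T5.
T1: 0→10, due 16, tardiness 0
T2: 10→25, due 31, tardiness 0
T3: 25→30, due 40, tardiness 0
T4: 30→41, due 14, tardiness 27
T5: 41→55, due 25, tardiness 30
Late builds: 2.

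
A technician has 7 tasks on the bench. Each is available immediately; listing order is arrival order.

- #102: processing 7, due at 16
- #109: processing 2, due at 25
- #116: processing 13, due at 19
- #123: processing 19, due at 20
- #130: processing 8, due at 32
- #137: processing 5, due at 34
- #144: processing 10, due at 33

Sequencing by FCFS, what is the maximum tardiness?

FIFO (arrival order): #102 #109 #116 #123 #130 #137 #144.
#102: 0→7, due 16, tardiness 0
#109: 7→9, due 25, tardiness 0
#116: 9→22, due 19, tardiness 3
#123: 22→41, due 20, tardiness 21
#130: 41→49, due 32, tardiness 17
#137: 49→54, due 34, tardiness 20
#144: 54→64, due 33, tardiness 31
Maximum = 31.

31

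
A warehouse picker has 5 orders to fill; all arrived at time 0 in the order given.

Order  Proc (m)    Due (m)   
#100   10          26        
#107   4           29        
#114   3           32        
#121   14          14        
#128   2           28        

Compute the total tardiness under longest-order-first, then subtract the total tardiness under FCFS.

-17

LPT (decreasing processing time): #121 #100 #107 #114 #128.
#121: 0→14, due 14, tardiness 0
#100: 14→24, due 26, tardiness 0
#107: 24→28, due 29, tardiness 0
#114: 28→31, due 32, tardiness 0
#128: 31→33, due 28, tardiness 5
Sum = 0+0+0+0+5 = 5.
FIFO (arrival order): #100 #107 #114 #121 #128.
#100: 0→10, due 26, tardiness 0
#107: 10→14, due 29, tardiness 0
#114: 14→17, due 32, tardiness 0
#121: 17→31, due 14, tardiness 17
#128: 31→33, due 28, tardiness 5
Sum = 0+0+0+17+5 = 22.
Difference = 5 − 22 = -17.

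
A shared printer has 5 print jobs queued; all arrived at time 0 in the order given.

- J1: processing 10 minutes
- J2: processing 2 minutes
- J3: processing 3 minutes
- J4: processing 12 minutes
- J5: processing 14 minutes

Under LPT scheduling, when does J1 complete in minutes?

LPT (decreasing processing time): J5 J4 J1 J3 J2.
J5: 0→14
J4: 14→26
J1: 26→36

36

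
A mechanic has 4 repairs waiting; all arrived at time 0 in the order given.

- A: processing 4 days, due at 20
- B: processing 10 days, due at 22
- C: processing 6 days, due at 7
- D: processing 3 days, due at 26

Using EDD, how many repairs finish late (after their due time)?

EDD (increasing due date): C A B D.
C: 0→6, due 7, tardiness 0
A: 6→10, due 20, tardiness 0
B: 10→20, due 22, tardiness 0
D: 20→23, due 26, tardiness 0
Late repairs: 0.

0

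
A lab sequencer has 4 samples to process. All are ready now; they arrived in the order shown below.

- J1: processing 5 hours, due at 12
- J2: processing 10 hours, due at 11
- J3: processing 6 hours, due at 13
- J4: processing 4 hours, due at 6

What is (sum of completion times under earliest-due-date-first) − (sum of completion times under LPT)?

EDD (increasing due date): J4 J2 J1 J3.
J4: 0→4
J2: 4→14
J1: 14→19
J3: 19→25
Sum = 4+14+19+25 = 62.
LPT (decreasing processing time): J2 J3 J1 J4.
J2: 0→10
J3: 10→16
J1: 16→21
J4: 21→25
Sum = 10+16+21+25 = 72.
Difference = 62 − 72 = -10.

-10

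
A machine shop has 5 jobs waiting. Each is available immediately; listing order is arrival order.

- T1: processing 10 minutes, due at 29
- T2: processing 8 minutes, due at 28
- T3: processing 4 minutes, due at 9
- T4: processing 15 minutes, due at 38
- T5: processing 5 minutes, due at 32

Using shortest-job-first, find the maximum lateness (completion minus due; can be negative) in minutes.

4

SPT (increasing processing time): T3 T5 T2 T1 T4.
T3: 0→4, due 9, lateness -5
T5: 4→9, due 32, lateness -23
T2: 9→17, due 28, lateness -11
T1: 17→27, due 29, lateness -2
T4: 27→42, due 38, lateness 4
Maximum = 4.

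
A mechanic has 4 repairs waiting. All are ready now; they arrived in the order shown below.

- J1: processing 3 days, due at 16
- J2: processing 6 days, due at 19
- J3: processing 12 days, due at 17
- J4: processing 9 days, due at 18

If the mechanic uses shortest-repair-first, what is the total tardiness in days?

SPT (increasing processing time): J1 J2 J4 J3.
J1: 0→3, due 16, tardiness 0
J2: 3→9, due 19, tardiness 0
J4: 9→18, due 18, tardiness 0
J3: 18→30, due 17, tardiness 13
Sum = 0+0+0+13 = 13.

13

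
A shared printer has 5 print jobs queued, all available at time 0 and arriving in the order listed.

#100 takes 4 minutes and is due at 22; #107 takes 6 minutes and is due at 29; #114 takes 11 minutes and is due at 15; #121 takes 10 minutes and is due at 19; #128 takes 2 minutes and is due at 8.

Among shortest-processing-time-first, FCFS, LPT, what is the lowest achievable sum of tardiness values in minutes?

SPT (increasing processing time): #128 #100 #107 #121 #114.
#128: 0→2, due 8, tardiness 0
#100: 2→6, due 22, tardiness 0
#107: 6→12, due 29, tardiness 0
#121: 12→22, due 19, tardiness 3
#114: 22→33, due 15, tardiness 18
Sum = 0+0+0+3+18 = 21.
FIFO (arrival order): #100 #107 #114 #121 #128.
#100: 0→4, due 22, tardiness 0
#107: 4→10, due 29, tardiness 0
#114: 10→21, due 15, tardiness 6
#121: 21→31, due 19, tardiness 12
#128: 31→33, due 8, tardiness 25
Sum = 0+0+6+12+25 = 43.
LPT (decreasing processing time): #114 #121 #107 #100 #128.
#114: 0→11, due 15, tardiness 0
#121: 11→21, due 19, tardiness 2
#107: 21→27, due 29, tardiness 0
#100: 27→31, due 22, tardiness 9
#128: 31→33, due 8, tardiness 25
Sum = 0+2+0+9+25 = 36.
SPT 21, FIFO 43, LPT 36 → minimum 21.

21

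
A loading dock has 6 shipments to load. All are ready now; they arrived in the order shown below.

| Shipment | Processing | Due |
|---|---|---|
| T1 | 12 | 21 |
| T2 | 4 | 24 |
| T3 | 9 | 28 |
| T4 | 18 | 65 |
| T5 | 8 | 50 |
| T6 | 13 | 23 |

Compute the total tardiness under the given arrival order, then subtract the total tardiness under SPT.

7

FIFO (arrival order): T1 T2 T3 T4 T5 T6.
T1: 0→12, due 21, tardiness 0
T2: 12→16, due 24, tardiness 0
T3: 16→25, due 28, tardiness 0
T4: 25→43, due 65, tardiness 0
T5: 43→51, due 50, tardiness 1
T6: 51→64, due 23, tardiness 41
Sum = 0+0+0+0+1+41 = 42.
SPT (increasing processing time): T2 T5 T3 T1 T6 T4.
T2: 0→4, due 24, tardiness 0
T5: 4→12, due 50, tardiness 0
T3: 12→21, due 28, tardiness 0
T1: 21→33, due 21, tardiness 12
T6: 33→46, due 23, tardiness 23
T4: 46→64, due 65, tardiness 0
Sum = 0+0+0+12+23+0 = 35.
Difference = 42 − 35 = 7.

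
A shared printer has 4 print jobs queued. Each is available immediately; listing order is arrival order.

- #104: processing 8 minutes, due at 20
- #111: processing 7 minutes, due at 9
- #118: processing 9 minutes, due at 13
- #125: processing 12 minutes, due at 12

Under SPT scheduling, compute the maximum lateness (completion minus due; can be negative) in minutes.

24

SPT (increasing processing time): #111 #104 #118 #125.
#111: 0→7, due 9, lateness -2
#104: 7→15, due 20, lateness -5
#118: 15→24, due 13, lateness 11
#125: 24→36, due 12, lateness 24
Maximum = 24.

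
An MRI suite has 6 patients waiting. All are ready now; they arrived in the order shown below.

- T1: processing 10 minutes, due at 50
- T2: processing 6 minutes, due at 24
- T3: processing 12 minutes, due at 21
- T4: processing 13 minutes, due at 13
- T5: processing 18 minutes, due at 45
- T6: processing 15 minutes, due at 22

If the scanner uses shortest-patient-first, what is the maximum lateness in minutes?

34

SPT (increasing processing time): T2 T1 T3 T4 T6 T5.
T2: 0→6, due 24, lateness -18
T1: 6→16, due 50, lateness -34
T3: 16→28, due 21, lateness 7
T4: 28→41, due 13, lateness 28
T6: 41→56, due 22, lateness 34
T5: 56→74, due 45, lateness 29
Maximum = 34.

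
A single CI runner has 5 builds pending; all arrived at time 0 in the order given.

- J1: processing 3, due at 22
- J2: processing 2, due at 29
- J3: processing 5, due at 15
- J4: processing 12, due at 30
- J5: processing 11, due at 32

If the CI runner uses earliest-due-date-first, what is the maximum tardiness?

1

EDD (increasing due date): J3 J1 J2 J4 J5.
J3: 0→5, due 15, tardiness 0
J1: 5→8, due 22, tardiness 0
J2: 8→10, due 29, tardiness 0
J4: 10→22, due 30, tardiness 0
J5: 22→33, due 32, tardiness 1
Maximum = 1.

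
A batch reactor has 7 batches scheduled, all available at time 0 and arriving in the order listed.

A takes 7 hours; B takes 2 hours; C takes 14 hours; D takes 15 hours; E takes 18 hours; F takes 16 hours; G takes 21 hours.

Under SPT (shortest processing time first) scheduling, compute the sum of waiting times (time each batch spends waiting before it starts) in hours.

198

SPT (increasing processing time): B A C D F E G.
B: waits 0, runs 0→2
A: waits 2, runs 2→9
C: waits 9, runs 9→23
D: waits 23, runs 23→38
F: waits 38, runs 38→54
E: waits 54, runs 54→72
G: waits 72, runs 72→93
Sum = 0+2+9+23+38+54+72 = 198.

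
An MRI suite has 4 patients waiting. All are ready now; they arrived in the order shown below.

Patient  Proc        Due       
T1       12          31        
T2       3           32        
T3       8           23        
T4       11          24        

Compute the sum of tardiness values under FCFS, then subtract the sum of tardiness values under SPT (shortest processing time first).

7

FIFO (arrival order): T1 T2 T3 T4.
T1: 0→12, due 31, tardiness 0
T2: 12→15, due 32, tardiness 0
T3: 15→23, due 23, tardiness 0
T4: 23→34, due 24, tardiness 10
Sum = 0+0+0+10 = 10.
SPT (increasing processing time): T2 T3 T4 T1.
T2: 0→3, due 32, tardiness 0
T3: 3→11, due 23, tardiness 0
T4: 11→22, due 24, tardiness 0
T1: 22→34, due 31, tardiness 3
Sum = 0+0+0+3 = 3.
Difference = 10 − 3 = 7.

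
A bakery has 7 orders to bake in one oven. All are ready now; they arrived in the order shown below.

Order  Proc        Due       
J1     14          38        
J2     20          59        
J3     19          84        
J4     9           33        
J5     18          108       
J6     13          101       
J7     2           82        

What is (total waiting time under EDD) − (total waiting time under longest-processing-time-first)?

EDD (increasing due date): J4 J1 J2 J7 J3 J6 J5.
J4: waits 0, runs 0→9
J1: waits 9, runs 9→23
J2: waits 23, runs 23→43
J7: waits 43, runs 43→45
J3: waits 45, runs 45→64
J6: waits 64, runs 64→77
J5: waits 77, runs 77→95
Sum = 0+9+23+43+45+64+77 = 261.
LPT (decreasing processing time): J2 J3 J5 J1 J6 J4 J7.
J2: waits 0, runs 0→20
J3: waits 20, runs 20→39
J5: waits 39, runs 39→57
J1: waits 57, runs 57→71
J6: waits 71, runs 71→84
J4: waits 84, runs 84→93
J7: waits 93, runs 93→95
Sum = 0+20+39+57+71+84+93 = 364.
Difference = 261 − 364 = -103.

-103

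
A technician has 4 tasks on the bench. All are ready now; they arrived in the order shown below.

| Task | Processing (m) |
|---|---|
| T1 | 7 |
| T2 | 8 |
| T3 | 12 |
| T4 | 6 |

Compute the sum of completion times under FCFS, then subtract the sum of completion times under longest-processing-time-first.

-10

FIFO (arrival order): T1 T2 T3 T4.
T1: 0→7
T2: 7→15
T3: 15→27
T4: 27→33
Sum = 7+15+27+33 = 82.
LPT (decreasing processing time): T3 T2 T1 T4.
T3: 0→12
T2: 12→20
T1: 20→27
T4: 27→33
Sum = 12+20+27+33 = 92.
Difference = 82 − 92 = -10.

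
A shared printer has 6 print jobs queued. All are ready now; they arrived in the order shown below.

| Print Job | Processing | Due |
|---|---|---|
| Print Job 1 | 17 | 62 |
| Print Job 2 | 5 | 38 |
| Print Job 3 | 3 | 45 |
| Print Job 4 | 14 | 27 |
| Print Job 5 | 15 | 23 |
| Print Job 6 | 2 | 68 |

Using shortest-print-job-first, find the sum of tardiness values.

16

SPT (increasing processing time): Print Job 6 Print Job 3 Print Job 2 Print Job 4 Print Job 5 Print Job 1.
Print Job 6: 0→2, due 68, tardiness 0
Print Job 3: 2→5, due 45, tardiness 0
Print Job 2: 5→10, due 38, tardiness 0
Print Job 4: 10→24, due 27, tardiness 0
Print Job 5: 24→39, due 23, tardiness 16
Print Job 1: 39→56, due 62, tardiness 0
Sum = 0+0+0+0+16+0 = 16.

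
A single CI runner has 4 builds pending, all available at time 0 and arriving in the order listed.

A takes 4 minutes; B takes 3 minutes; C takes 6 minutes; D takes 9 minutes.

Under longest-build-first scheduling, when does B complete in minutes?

22

LPT (decreasing processing time): D C A B.
D: 0→9
C: 9→15
A: 15→19
B: 19→22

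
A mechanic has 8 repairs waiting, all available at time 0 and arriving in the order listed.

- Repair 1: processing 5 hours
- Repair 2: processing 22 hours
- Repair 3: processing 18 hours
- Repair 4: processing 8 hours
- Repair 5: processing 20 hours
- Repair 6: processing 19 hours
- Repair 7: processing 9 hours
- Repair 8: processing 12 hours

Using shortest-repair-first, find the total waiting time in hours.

288

SPT (increasing processing time): Repair 1 Repair 4 Repair 7 Repair 8 Repair 3 Repair 6 Repair 5 Repair 2.
Repair 1: waits 0, runs 0→5
Repair 4: waits 5, runs 5→13
Repair 7: waits 13, runs 13→22
Repair 8: waits 22, runs 22→34
Repair 3: waits 34, runs 34→52
Repair 6: waits 52, runs 52→71
Repair 5: waits 71, runs 71→91
Repair 2: waits 91, runs 91→113
Sum = 0+5+13+22+34+52+71+91 = 288.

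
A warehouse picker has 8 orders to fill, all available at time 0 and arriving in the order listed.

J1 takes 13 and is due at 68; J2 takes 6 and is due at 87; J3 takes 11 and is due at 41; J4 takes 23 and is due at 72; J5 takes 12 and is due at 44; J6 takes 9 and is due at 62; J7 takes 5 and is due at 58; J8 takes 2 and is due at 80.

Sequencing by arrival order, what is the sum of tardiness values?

55

FIFO (arrival order): J1 J2 J3 J4 J5 J6 J7 J8.
J1: 0→13, due 68, tardiness 0
J2: 13→19, due 87, tardiness 0
J3: 19→30, due 41, tardiness 0
J4: 30→53, due 72, tardiness 0
J5: 53→65, due 44, tardiness 21
J6: 65→74, due 62, tardiness 12
J7: 74→79, due 58, tardiness 21
J8: 79→81, due 80, tardiness 1
Sum = 0+0+0+0+21+12+21+1 = 55.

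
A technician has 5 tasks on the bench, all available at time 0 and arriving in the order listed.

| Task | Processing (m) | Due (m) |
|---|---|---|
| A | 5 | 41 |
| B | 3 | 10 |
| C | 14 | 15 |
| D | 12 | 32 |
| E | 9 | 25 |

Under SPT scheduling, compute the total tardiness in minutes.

28

SPT (increasing processing time): B A E D C.
B: 0→3, due 10, tardiness 0
A: 3→8, due 41, tardiness 0
E: 8→17, due 25, tardiness 0
D: 17→29, due 32, tardiness 0
C: 29→43, due 15, tardiness 28
Sum = 0+0+0+0+28 = 28.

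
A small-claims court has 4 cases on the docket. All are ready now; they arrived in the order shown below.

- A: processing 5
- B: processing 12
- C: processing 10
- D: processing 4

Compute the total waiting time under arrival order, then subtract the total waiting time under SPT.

17

FIFO (arrival order): A B C D.
A: waits 0, runs 0→5
B: waits 5, runs 5→17
C: waits 17, runs 17→27
D: waits 27, runs 27→31
Sum = 0+5+17+27 = 49.
SPT (increasing processing time): D A C B.
D: waits 0, runs 0→4
A: waits 4, runs 4→9
C: waits 9, runs 9→19
B: waits 19, runs 19→31
Sum = 0+4+9+19 = 32.
Difference = 49 − 32 = 17.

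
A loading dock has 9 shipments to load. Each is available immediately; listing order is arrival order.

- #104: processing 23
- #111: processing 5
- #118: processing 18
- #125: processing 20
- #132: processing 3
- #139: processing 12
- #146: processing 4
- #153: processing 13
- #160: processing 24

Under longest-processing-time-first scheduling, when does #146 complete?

119

LPT (decreasing processing time): #160 #104 #125 #118 #153 #139 #111 #146 #132.
#160: 0→24
#104: 24→47
#125: 47→67
#118: 67→85
#153: 85→98
#139: 98→110
#111: 110→115
#146: 115→119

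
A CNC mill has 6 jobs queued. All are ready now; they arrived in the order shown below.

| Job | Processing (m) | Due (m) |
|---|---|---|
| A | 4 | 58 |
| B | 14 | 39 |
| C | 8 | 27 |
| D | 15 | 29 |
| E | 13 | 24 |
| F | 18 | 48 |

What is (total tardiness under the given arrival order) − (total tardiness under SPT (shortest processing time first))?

16

FIFO (arrival order): A B C D E F.
A: 0→4, due 58, tardiness 0
B: 4→18, due 39, tardiness 0
C: 18→26, due 27, tardiness 0
D: 26→41, due 29, tardiness 12
E: 41→54, due 24, tardiness 30
F: 54→72, due 48, tardiness 24
Sum = 0+0+0+12+30+24 = 66.
SPT (increasing processing time): A C E B D F.
A: 0→4, due 58, tardiness 0
C: 4→12, due 27, tardiness 0
E: 12→25, due 24, tardiness 1
B: 25→39, due 39, tardiness 0
D: 39→54, due 29, tardiness 25
F: 54→72, due 48, tardiness 24
Sum = 0+0+1+0+25+24 = 50.
Difference = 66 − 50 = 16.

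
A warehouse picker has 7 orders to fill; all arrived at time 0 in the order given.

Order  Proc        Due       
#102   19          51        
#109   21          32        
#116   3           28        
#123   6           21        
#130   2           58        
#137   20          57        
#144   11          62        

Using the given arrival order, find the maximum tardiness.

FIFO (arrival order): #102 #109 #116 #123 #130 #137 #144.
#102: 0→19, due 51, tardiness 0
#109: 19→40, due 32, tardiness 8
#116: 40→43, due 28, tardiness 15
#123: 43→49, due 21, tardiness 28
#130: 49→51, due 58, tardiness 0
#137: 51→71, due 57, tardiness 14
#144: 71→82, due 62, tardiness 20
Maximum = 28.

28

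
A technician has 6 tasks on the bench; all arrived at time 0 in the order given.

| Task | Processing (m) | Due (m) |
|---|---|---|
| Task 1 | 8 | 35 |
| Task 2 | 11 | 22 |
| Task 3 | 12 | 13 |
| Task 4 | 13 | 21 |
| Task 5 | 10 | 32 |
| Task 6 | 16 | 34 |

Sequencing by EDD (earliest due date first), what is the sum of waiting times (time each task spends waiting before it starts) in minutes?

181

EDD (increasing due date): Task 3 Task 4 Task 2 Task 5 Task 6 Task 1.
Task 3: waits 0, runs 0→12
Task 4: waits 12, runs 12→25
Task 2: waits 25, runs 25→36
Task 5: waits 36, runs 36→46
Task 6: waits 46, runs 46→62
Task 1: waits 62, runs 62→70
Sum = 0+12+25+36+46+62 = 181.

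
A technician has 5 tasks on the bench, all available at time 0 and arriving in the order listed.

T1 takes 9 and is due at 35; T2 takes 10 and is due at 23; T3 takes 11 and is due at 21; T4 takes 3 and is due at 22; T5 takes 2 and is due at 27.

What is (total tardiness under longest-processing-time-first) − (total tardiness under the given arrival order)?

-9

LPT (decreasing processing time): T3 T2 T1 T4 T5.
T3: 0→11, due 21, tardiness 0
T2: 11→21, due 23, tardiness 0
T1: 21→30, due 35, tardiness 0
T4: 30→33, due 22, tardiness 11
T5: 33→35, due 27, tardiness 8
Sum = 0+0+0+11+8 = 19.
FIFO (arrival order): T1 T2 T3 T4 T5.
T1: 0→9, due 35, tardiness 0
T2: 9→19, due 23, tardiness 0
T3: 19→30, due 21, tardiness 9
T4: 30→33, due 22, tardiness 11
T5: 33→35, due 27, tardiness 8
Sum = 0+0+9+11+8 = 28.
Difference = 19 − 28 = -9.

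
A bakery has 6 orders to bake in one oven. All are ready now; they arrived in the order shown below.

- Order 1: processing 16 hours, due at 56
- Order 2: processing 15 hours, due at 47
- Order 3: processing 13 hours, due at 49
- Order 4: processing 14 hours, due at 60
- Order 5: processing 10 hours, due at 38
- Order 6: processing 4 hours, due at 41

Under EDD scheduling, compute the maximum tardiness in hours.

EDD (increasing due date): Order 5 Order 6 Order 2 Order 3 Order 1 Order 4.
Order 5: 0→10, due 38, tardiness 0
Order 6: 10→14, due 41, tardiness 0
Order 2: 14→29, due 47, tardiness 0
Order 3: 29→42, due 49, tardiness 0
Order 1: 42→58, due 56, tardiness 2
Order 4: 58→72, due 60, tardiness 12
Maximum = 12.

12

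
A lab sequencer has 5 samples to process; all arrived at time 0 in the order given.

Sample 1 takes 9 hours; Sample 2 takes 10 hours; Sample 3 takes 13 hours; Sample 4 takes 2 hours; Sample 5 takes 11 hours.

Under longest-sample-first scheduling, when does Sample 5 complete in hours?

24

LPT (decreasing processing time): Sample 3 Sample 5 Sample 2 Sample 1 Sample 4.
Sample 3: 0→13
Sample 5: 13→24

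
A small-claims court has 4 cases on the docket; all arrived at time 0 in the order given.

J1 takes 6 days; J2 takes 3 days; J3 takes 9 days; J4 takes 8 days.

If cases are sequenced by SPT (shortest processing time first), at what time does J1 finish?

SPT (increasing processing time): J2 J1 J4 J3.
J2: 0→3
J1: 3→9

9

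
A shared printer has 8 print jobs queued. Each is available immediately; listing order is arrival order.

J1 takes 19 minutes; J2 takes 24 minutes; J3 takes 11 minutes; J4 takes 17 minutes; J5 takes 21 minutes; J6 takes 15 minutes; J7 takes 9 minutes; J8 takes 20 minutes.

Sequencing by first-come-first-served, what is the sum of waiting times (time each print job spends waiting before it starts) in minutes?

FIFO (arrival order): J1 J2 J3 J4 J5 J6 J7 J8.
J1: waits 0, runs 0→19
J2: waits 19, runs 19→43
J3: waits 43, runs 43→54
J4: waits 54, runs 54→71
J5: waits 71, runs 71→92
J6: waits 92, runs 92→107
J7: waits 107, runs 107→116
J8: waits 116, runs 116→136
Sum = 0+19+43+54+71+92+107+116 = 502.

502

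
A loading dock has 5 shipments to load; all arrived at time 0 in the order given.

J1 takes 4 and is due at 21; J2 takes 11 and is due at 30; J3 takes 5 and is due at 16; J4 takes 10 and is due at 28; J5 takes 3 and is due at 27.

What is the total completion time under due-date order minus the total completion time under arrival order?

EDD (increasing due date): J3 J1 J5 J4 J2.
J3: 0→5
J1: 5→9
J5: 9→12
J4: 12→22
J2: 22→33
Sum = 5+9+12+22+33 = 81.
FIFO (arrival order): J1 J2 J3 J4 J5.
J1: 0→4
J2: 4→15
J3: 15→20
J4: 20→30
J5: 30→33
Sum = 4+15+20+30+33 = 102.
Difference = 81 − 102 = -21.

-21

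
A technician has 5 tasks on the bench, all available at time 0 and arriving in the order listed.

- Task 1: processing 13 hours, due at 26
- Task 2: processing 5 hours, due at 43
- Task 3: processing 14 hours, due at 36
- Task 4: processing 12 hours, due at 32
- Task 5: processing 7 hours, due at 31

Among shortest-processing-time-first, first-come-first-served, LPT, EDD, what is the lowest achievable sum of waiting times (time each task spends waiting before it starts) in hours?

78

SPT (increasing processing time): Task 2 Task 5 Task 4 Task 1 Task 3.
Task 2: waits 0, runs 0→5
Task 5: waits 5, runs 5→12
Task 4: waits 12, runs 12→24
Task 1: waits 24, runs 24→37
Task 3: waits 37, runs 37→51
Sum = 0+5+12+24+37 = 78.
FIFO (arrival order): Task 1 Task 2 Task 3 Task 4 Task 5.
Task 1: waits 0, runs 0→13
Task 2: waits 13, runs 13→18
Task 3: waits 18, runs 18→32
Task 4: waits 32, runs 32→44
Task 5: waits 44, runs 44→51
Sum = 0+13+18+32+44 = 107.
LPT (decreasing processing time): Task 3 Task 1 Task 4 Task 5 Task 2.
Task 3: waits 0, runs 0→14
Task 1: waits 14, runs 14→27
Task 4: waits 27, runs 27→39
Task 5: waits 39, runs 39→46
Task 2: waits 46, runs 46→51
Sum = 0+14+27+39+46 = 126.
EDD (increasing due date): Task 1 Task 5 Task 4 Task 3 Task 2.
Task 1: waits 0, runs 0→13
Task 5: waits 13, runs 13→20
Task 4: waits 20, runs 20→32
Task 3: waits 32, runs 32→46
Task 2: waits 46, runs 46→51
Sum = 0+13+20+32+46 = 111.
SPT 78, FIFO 107, LPT 126, EDD 111 → minimum 78.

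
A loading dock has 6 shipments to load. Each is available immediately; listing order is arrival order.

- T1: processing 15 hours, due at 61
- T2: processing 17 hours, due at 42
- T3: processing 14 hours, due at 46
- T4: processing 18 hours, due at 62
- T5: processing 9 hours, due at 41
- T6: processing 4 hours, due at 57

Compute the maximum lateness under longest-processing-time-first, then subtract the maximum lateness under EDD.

LPT (decreasing processing time): T4 T2 T1 T3 T5 T6.
T4: 0→18, due 62, lateness -44
T2: 18→35, due 42, lateness -7
T1: 35→50, due 61, lateness -11
T3: 50→64, due 46, lateness 18
T5: 64→73, due 41, lateness 32
T6: 73→77, due 57, lateness 20
Maximum = 32.
EDD (increasing due date): T5 T2 T3 T6 T1 T4.
T5: 0→9, due 41, lateness -32
T2: 9→26, due 42, lateness -16
T3: 26→40, due 46, lateness -6
T6: 40→44, due 57, lateness -13
T1: 44→59, due 61, lateness -2
T4: 59→77, due 62, lateness 15
Maximum = 15.
Difference = 32 − 15 = 17.

17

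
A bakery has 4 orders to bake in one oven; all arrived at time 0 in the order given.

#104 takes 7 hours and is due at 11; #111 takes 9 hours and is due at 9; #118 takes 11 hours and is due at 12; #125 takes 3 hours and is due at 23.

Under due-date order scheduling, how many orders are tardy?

EDD (increasing due date): #111 #104 #118 #125.
#111: 0→9, due 9, tardiness 0
#104: 9→16, due 11, tardiness 5
#118: 16→27, due 12, tardiness 15
#125: 27→30, due 23, tardiness 7
Late orders: 3.

3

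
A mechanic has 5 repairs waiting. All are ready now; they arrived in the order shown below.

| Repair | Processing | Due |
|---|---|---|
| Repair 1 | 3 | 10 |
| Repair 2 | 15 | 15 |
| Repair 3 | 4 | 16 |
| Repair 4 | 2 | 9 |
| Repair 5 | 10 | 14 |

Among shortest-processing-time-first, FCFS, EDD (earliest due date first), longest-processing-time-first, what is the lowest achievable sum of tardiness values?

24

SPT (increasing processing time): Repair 4 Repair 1 Repair 3 Repair 5 Repair 2.
Repair 4: 0→2, due 9, tardiness 0
Repair 1: 2→5, due 10, tardiness 0
Repair 3: 5→9, due 16, tardiness 0
Repair 5: 9→19, due 14, tardiness 5
Repair 2: 19→34, due 15, tardiness 19
Sum = 0+0+0+5+19 = 24.
FIFO (arrival order): Repair 1 Repair 2 Repair 3 Repair 4 Repair 5.
Repair 1: 0→3, due 10, tardiness 0
Repair 2: 3→18, due 15, tardiness 3
Repair 3: 18→22, due 16, tardiness 6
Repair 4: 22→24, due 9, tardiness 15
Repair 5: 24→34, due 14, tardiness 20
Sum = 0+3+6+15+20 = 44.
EDD (increasing due date): Repair 4 Repair 1 Repair 5 Repair 2 Repair 3.
Repair 4: 0→2, due 9, tardiness 0
Repair 1: 2→5, due 10, tardiness 0
Repair 5: 5→15, due 14, tardiness 1
Repair 2: 15→30, due 15, tardiness 15
Repair 3: 30→34, due 16, tardiness 18
Sum = 0+0+1+15+18 = 34.
LPT (decreasing processing time): Repair 2 Repair 5 Repair 3 Repair 1 Repair 4.
Repair 2: 0→15, due 15, tardiness 0
Repair 5: 15→25, due 14, tardiness 11
Repair 3: 25→29, due 16, tardiness 13
Repair 1: 29→32, due 10, tardiness 22
Repair 4: 32→34, due 9, tardiness 25
Sum = 0+11+13+22+25 = 71.
SPT 24, FIFO 44, EDD 34, LPT 71 → minimum 24.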